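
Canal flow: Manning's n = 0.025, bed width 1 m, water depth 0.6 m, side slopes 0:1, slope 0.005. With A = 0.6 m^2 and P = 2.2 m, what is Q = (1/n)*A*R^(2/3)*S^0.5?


R = A/P = 0.6/2.2 = 0.272727
Q = (1/0.025) * 0.6 * 0.272727^(2/3) * 0.005^0.5

0.7137 m^3/s


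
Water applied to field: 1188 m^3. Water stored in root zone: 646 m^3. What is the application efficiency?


Ea = V_root / V_field * 100 = 646 / 1188 * 100 = 54.3771%

54.3771 %


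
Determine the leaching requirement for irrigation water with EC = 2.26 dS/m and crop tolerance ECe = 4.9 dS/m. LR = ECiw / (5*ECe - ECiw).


LR = ECiw / (5*ECe - ECiw)
LR = 2.26 / (5*4.9 - 2.26)
LR = 2.26 / 22.2400

0.1016


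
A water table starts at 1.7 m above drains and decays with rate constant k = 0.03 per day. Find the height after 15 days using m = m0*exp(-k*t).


m = m0 * exp(-k*t)
m = 1.7 * exp(-0.03 * 15)
m = 1.7 * exp(-0.4500)

1.0840 m


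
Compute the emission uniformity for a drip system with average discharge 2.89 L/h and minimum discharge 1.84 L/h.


EU = (q_min/q_avg)*100 = (1.84/2.89)*100 = 63.6678%

63.6678 %


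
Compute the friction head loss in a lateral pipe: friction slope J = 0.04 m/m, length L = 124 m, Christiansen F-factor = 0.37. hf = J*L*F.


hf = J * L * F = 0.04 * 124 * 0.37 = 1.8352 m

1.8352 m


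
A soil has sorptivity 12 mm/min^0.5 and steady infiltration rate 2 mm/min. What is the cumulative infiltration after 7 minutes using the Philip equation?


F = S*sqrt(t) + A*t
F = 12*sqrt(7) + 2*7
F = 12*2.645751 + 14

45.7490 mm


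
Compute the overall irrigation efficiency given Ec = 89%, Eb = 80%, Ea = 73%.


Ec = 0.89, Eb = 0.8, Ea = 0.73
E = 0.89 * 0.8 * 0.73 * 100 = 51.9760%

51.9760 %


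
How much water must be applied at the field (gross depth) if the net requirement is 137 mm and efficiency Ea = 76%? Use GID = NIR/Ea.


Ea = 76% = 0.76
GID = NIR / Ea = 137 / 0.76 = 180.2632 mm

180.2632 mm


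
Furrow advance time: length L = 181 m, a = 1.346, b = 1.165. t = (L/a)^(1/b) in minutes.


t = (L/a)^(1/b)
t = (181/1.346)^(1/1.165)
t = 134.472511^(1/1.165)

67.1666 min


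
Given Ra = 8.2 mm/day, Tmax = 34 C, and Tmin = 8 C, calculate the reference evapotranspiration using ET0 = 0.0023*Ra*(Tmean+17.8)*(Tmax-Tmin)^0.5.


Tmean = (Tmax + Tmin)/2 = (34 + 8)/2 = 21.0
ET0 = 0.0023 * 8.2 * (21.0 + 17.8) * sqrt(34 - 8)
ET0 = 0.0023 * 8.2 * 38.8 * 5.099020

3.7313 mm/day


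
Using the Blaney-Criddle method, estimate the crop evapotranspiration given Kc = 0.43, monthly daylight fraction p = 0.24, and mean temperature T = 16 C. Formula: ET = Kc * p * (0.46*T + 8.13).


ET = Kc * p * (0.46*T + 8.13)
ET = 0.43 * 0.24 * (0.46*16 + 8.13)
ET = 0.43 * 0.24 * 15.4900

1.5986 mm/day


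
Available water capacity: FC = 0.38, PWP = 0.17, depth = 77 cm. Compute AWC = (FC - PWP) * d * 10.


AWC = (FC - PWP) * d * 10
AWC = (0.38 - 0.17) * 77 * 10
AWC = 0.2100 * 77 * 10

161.7000 mm


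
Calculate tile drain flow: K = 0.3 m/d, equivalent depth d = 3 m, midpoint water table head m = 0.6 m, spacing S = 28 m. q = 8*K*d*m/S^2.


q = 8*K*d*m/S^2
q = 8*0.3*3*0.6/28^2
q = 4.3200 / 784

0.0055 m/d


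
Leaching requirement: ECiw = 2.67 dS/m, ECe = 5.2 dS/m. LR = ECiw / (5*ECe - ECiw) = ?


LR = ECiw / (5*ECe - ECiw)
LR = 2.67 / (5*5.2 - 2.67)
LR = 2.67 / 23.3300

0.1144


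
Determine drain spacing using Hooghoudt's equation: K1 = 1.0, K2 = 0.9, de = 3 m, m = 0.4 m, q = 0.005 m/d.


S^2 = 8*K2*de*m/q + 4*K1*m^2/q
S^2 = 8*0.9*3*0.4/0.005 + 4*1.0*0.4^2/0.005
S = sqrt(1856.0000)

43.0813 m


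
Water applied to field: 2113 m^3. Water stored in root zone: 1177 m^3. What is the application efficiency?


Ea = V_root / V_field * 100 = 1177 / 2113 * 100 = 55.7028%

55.7028 %


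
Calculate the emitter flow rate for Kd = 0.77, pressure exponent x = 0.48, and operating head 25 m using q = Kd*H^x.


q = Kd * H^x = 0.77 * 25^0.48 = 0.77 * 4.688255

3.6100 L/h


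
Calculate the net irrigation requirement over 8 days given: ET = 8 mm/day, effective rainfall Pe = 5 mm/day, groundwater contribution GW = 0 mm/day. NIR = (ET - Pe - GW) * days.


Daily deficit = ET - Pe - GW = 8 - 5 - 0 = 3 mm/day
NIR = 3 * 8 = 24 mm

24.0000 mm


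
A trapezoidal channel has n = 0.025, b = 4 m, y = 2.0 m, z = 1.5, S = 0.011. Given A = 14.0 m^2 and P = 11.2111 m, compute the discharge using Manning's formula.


R = A/P = 14.0/11.2111 = 1.248762
Q = (1/0.025) * 14.0 * 1.248762^(2/3) * 0.011^0.5

68.1089 m^3/s


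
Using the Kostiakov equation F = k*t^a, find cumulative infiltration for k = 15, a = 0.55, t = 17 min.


F = k * t^a = 15 * 17^0.55
F = 15 * 4.750583

71.2587 mm


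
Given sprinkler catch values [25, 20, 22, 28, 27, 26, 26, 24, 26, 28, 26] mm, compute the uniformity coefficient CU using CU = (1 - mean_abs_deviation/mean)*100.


mean = 25.272727 mm
MAD = 1.834711 mm
CU = (1 - 1.834711/25.272727)*100

92.7404 %


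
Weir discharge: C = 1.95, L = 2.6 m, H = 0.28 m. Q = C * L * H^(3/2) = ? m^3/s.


Q = C * L * H^(3/2) = 1.95 * 2.6 * 0.28^1.5 = 1.95 * 2.6 * 0.148162

0.7512 m^3/s


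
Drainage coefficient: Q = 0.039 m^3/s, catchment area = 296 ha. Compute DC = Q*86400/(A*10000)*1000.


DC = Q * 86400 / (A * 10000) * 1000
DC = 0.039 * 86400 / (296 * 10000) * 1000
DC = 3369600.0000 / 2960000

1.1384 mm/day


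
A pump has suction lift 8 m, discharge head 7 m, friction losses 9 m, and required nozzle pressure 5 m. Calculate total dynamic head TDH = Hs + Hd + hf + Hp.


TDH = Hs + Hd + hf + Hp = 8 + 7 + 9 + 5 = 29

29 m


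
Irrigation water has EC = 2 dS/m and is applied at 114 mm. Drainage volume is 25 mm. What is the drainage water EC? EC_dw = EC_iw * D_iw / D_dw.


EC_dw = EC_iw * D_iw / D_dw
EC_dw = 2 * 114 / 25
EC_dw = 228 / 25

9.1200 dS/m


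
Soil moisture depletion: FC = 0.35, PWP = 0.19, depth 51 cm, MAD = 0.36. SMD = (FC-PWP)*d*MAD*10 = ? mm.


SMD = (FC - PWP) * d * MAD * 10
SMD = (0.35 - 0.19) * 51 * 0.36 * 10
SMD = 0.1600 * 51 * 0.36 * 10

29.3760 mm


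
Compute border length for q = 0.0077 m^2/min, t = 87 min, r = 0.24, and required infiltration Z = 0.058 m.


L = q*t/((1+r)*Z)
L = 0.0077*87/((1+0.24)*0.058)
L = 0.6699/0.07192

9.3145 m


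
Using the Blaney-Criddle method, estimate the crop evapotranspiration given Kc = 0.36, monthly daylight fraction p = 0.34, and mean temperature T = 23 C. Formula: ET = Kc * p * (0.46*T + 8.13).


ET = Kc * p * (0.46*T + 8.13)
ET = 0.36 * 0.34 * (0.46*23 + 8.13)
ET = 0.36 * 0.34 * 18.7100

2.2901 mm/day


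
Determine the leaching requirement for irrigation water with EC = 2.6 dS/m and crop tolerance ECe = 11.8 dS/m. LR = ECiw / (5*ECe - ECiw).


LR = ECiw / (5*ECe - ECiw)
LR = 2.6 / (5*11.8 - 2.6)
LR = 2.6 / 56.4000

0.0461


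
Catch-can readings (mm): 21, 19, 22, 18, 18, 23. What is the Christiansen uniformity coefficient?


mean = 20.166667 mm
MAD = 1.833333 mm
CU = (1 - 1.833333/20.166667)*100

90.9091 %


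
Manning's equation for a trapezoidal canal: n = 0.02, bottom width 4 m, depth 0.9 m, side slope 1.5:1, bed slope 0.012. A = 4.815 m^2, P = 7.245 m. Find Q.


R = A/P = 4.815/7.245 = 0.664596
Q = (1/0.02) * 4.815 * 0.664596^(2/3) * 0.012^0.5

20.0845 m^3/s


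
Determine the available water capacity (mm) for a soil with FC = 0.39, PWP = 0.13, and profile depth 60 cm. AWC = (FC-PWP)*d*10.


AWC = (FC - PWP) * d * 10
AWC = (0.39 - 0.13) * 60 * 10
AWC = 0.2600 * 60 * 10

156.0000 mm


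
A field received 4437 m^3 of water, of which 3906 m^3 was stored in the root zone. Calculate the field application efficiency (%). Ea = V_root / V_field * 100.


Ea = V_root / V_field * 100 = 3906 / 4437 * 100 = 88.0325%

88.0325 %


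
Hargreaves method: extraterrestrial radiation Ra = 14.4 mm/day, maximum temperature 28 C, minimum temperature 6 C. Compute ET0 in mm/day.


Tmean = (Tmax + Tmin)/2 = (28 + 6)/2 = 17.0
ET0 = 0.0023 * 14.4 * (17.0 + 17.8) * sqrt(28 - 6)
ET0 = 0.0023 * 14.4 * 34.8 * 4.690416

5.4061 mm/day


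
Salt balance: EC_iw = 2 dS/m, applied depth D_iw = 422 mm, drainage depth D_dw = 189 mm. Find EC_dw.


EC_dw = EC_iw * D_iw / D_dw
EC_dw = 2 * 422 / 189
EC_dw = 844 / 189

4.4656 dS/m


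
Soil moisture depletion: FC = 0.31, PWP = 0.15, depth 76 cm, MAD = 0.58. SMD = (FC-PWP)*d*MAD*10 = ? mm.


SMD = (FC - PWP) * d * MAD * 10
SMD = (0.31 - 0.15) * 76 * 0.58 * 10
SMD = 0.1600 * 76 * 0.58 * 10

70.5280 mm


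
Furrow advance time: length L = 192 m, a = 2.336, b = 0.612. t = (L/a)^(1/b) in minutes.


t = (L/a)^(1/b)
t = (192/2.336)^(1/0.612)
t = 82.191781^(1/0.612)

1345.2548 min


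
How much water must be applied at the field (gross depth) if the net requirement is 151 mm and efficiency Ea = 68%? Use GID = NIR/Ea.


Ea = 68% = 0.68
GID = NIR / Ea = 151 / 0.68 = 222.0588 mm

222.0588 mm


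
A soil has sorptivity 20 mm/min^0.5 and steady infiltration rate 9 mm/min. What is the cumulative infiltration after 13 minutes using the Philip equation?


F = S*sqrt(t) + A*t
F = 20*sqrt(13) + 9*13
F = 20*3.605551 + 117

189.1110 mm


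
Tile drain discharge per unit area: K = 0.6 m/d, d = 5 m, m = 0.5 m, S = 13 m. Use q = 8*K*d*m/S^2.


q = 8*K*d*m/S^2
q = 8*0.6*5*0.5/13^2
q = 12.0000 / 169

0.0710 m/d


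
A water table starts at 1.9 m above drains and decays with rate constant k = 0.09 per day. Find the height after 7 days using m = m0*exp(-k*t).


m = m0 * exp(-k*t)
m = 1.9 * exp(-0.09 * 7)
m = 1.9 * exp(-0.6300)

1.0119 m


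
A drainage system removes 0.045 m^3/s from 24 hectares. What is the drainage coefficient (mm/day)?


DC = Q * 86400 / (A * 10000) * 1000
DC = 0.045 * 86400 / (24 * 10000) * 1000
DC = 3888000.0000 / 240000

16.2000 mm/day


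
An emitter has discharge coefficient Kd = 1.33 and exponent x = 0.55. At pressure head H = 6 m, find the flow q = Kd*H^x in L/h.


q = Kd * H^x = 1.33 * 6^0.55 = 1.33 * 2.679065

3.5632 L/h


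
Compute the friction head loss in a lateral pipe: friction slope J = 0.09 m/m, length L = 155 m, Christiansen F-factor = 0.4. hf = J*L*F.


hf = J * L * F = 0.09 * 155 * 0.4 = 5.5800 m

5.5800 m


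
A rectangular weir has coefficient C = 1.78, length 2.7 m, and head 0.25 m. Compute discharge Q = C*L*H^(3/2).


Q = C * L * H^(3/2) = 1.78 * 2.7 * 0.25^1.5 = 1.78 * 2.7 * 0.125000

0.6008 m^3/s


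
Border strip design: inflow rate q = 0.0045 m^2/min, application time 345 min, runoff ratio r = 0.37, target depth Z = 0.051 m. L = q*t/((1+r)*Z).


L = q*t/((1+r)*Z)
L = 0.0045*345/((1+0.37)*0.051)
L = 1.5525/0.06987

22.2198 m


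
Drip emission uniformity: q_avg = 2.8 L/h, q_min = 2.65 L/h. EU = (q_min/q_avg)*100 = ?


EU = (q_min/q_avg)*100 = (2.65/2.8)*100 = 94.6429%

94.6429 %


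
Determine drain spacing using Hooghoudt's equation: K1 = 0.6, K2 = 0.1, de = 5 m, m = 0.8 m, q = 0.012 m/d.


S^2 = 8*K2*de*m/q + 4*K1*m^2/q
S^2 = 8*0.1*5*0.8/0.012 + 4*0.6*0.8^2/0.012
S = sqrt(394.6667)

19.8662 m


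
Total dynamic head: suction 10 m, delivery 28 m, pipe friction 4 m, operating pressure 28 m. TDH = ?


TDH = Hs + Hd + hf + Hp = 10 + 28 + 4 + 28 = 70

70 m


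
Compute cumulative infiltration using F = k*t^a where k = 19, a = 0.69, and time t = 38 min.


F = k * t^a = 19 * 38^0.69
F = 19 * 12.304124

233.7784 mm


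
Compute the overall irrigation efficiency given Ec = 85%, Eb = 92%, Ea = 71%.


Ec = 0.85, Eb = 0.92, Ea = 0.71
E = 0.85 * 0.92 * 0.71 * 100 = 55.5220%

55.5220 %


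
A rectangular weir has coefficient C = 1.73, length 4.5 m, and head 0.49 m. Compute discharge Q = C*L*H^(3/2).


Q = C * L * H^(3/2) = 1.73 * 4.5 * 0.49^1.5 = 1.73 * 4.5 * 0.343000

2.6703 m^3/s


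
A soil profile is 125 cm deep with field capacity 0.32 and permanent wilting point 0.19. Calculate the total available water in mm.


AWC = (FC - PWP) * d * 10
AWC = (0.32 - 0.19) * 125 * 10
AWC = 0.1300 * 125 * 10

162.5000 mm


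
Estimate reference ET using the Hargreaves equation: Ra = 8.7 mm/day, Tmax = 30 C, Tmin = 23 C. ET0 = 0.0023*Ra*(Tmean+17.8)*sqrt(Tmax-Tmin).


Tmean = (Tmax + Tmin)/2 = (30 + 23)/2 = 26.5
ET0 = 0.0023 * 8.7 * (26.5 + 17.8) * sqrt(30 - 23)
ET0 = 0.0023 * 8.7 * 44.3 * 2.645751

2.3453 mm/day


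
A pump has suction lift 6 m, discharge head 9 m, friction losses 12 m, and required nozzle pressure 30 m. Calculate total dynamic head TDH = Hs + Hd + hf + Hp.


TDH = Hs + Hd + hf + Hp = 6 + 9 + 12 + 30 = 57

57 m


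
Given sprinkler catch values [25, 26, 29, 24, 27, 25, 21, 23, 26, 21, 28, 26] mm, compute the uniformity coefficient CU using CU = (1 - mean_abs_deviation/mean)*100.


mean = 25.083333 mm
MAD = 1.916667 mm
CU = (1 - 1.916667/25.083333)*100

92.3588 %


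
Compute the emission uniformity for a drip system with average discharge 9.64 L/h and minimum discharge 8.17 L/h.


EU = (q_min/q_avg)*100 = (8.17/9.64)*100 = 84.7510%

84.7510 %


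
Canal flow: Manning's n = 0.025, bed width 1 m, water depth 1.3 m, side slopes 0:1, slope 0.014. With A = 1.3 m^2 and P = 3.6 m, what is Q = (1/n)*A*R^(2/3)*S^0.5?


R = A/P = 1.3/3.6 = 0.361111
Q = (1/0.025) * 1.3 * 0.361111^(2/3) * 0.014^0.5

3.1200 m^3/s


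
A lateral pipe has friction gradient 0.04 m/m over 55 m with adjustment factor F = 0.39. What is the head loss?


hf = J * L * F = 0.04 * 55 * 0.39 = 0.8580 m

0.8580 m


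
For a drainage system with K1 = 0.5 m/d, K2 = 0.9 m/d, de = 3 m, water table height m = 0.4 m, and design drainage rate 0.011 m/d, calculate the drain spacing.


S^2 = 8*K2*de*m/q + 4*K1*m^2/q
S^2 = 8*0.9*3*0.4/0.011 + 4*0.5*0.4^2/0.011
S = sqrt(814.5455)

28.5402 m


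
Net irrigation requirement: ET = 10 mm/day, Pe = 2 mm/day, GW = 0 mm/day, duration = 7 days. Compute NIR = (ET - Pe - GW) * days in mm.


Daily deficit = ET - Pe - GW = 10 - 2 - 0 = 8 mm/day
NIR = 8 * 7 = 56 mm

56.0000 mm


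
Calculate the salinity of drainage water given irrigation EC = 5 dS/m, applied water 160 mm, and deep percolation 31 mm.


EC_dw = EC_iw * D_iw / D_dw
EC_dw = 5 * 160 / 31
EC_dw = 800 / 31

25.8065 dS/m


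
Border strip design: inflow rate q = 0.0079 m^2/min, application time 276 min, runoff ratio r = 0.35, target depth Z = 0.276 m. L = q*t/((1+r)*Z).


L = q*t/((1+r)*Z)
L = 0.0079*276/((1+0.35)*0.276)
L = 2.1804/0.3726

5.8519 m


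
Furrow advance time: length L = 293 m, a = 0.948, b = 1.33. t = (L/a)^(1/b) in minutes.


t = (L/a)^(1/b)
t = (293/0.948)^(1/1.33)
t = 309.071730^(1/1.33)

74.5118 min


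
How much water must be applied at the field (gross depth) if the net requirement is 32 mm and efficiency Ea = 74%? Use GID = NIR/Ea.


Ea = 74% = 0.74
GID = NIR / Ea = 32 / 0.74 = 43.2432 mm

43.2432 mm


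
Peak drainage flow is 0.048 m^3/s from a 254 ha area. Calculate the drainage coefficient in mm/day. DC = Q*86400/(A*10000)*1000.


DC = Q * 86400 / (A * 10000) * 1000
DC = 0.048 * 86400 / (254 * 10000) * 1000
DC = 4147200.0000 / 2540000

1.6328 mm/day


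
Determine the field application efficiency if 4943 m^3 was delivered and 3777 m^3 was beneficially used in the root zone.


Ea = V_root / V_field * 100 = 3777 / 4943 * 100 = 76.4111%

76.4111 %


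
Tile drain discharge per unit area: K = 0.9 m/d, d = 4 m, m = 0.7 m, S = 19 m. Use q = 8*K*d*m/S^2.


q = 8*K*d*m/S^2
q = 8*0.9*4*0.7/19^2
q = 20.1600 / 361

0.0558 m/d


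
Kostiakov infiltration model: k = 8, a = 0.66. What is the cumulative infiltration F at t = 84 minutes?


F = k * t^a = 8 * 84^0.66
F = 8 * 18.621915

148.9753 mm


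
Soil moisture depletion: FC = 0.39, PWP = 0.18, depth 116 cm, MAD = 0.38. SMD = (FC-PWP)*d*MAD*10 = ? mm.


SMD = (FC - PWP) * d * MAD * 10
SMD = (0.39 - 0.18) * 116 * 0.38 * 10
SMD = 0.2100 * 116 * 0.38 * 10

92.5680 mm


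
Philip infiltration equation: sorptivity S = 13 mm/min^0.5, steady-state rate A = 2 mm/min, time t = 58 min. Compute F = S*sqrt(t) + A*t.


F = S*sqrt(t) + A*t
F = 13*sqrt(58) + 2*58
F = 13*7.615773 + 116

215.0050 mm


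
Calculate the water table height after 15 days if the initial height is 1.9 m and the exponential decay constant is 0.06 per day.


m = m0 * exp(-k*t)
m = 1.9 * exp(-0.06 * 15)
m = 1.9 * exp(-0.9000)

0.7725 m


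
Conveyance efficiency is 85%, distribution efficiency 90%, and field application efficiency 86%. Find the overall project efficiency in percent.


Ec = 0.85, Eb = 0.9, Ea = 0.86
E = 0.85 * 0.9 * 0.86 * 100 = 65.7900%

65.7900 %


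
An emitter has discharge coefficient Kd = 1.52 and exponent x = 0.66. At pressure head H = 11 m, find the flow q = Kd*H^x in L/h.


q = Kd * H^x = 1.52 * 11^0.66 = 1.52 * 4.867648

7.3988 L/h


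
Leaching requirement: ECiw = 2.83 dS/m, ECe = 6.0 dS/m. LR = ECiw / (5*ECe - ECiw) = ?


LR = ECiw / (5*ECe - ECiw)
LR = 2.83 / (5*6.0 - 2.83)
LR = 2.83 / 27.1700

0.1042


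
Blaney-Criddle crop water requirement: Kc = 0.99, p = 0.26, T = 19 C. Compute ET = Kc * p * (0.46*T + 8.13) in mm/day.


ET = Kc * p * (0.46*T + 8.13)
ET = 0.99 * 0.26 * (0.46*19 + 8.13)
ET = 0.99 * 0.26 * 16.8700

4.3423 mm/day


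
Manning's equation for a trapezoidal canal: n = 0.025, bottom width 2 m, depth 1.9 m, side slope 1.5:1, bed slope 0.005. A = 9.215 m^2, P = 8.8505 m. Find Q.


R = A/P = 9.215/8.8505 = 1.041184
Q = (1/0.025) * 9.215 * 1.041184^(2/3) * 0.005^0.5

26.7747 m^3/s


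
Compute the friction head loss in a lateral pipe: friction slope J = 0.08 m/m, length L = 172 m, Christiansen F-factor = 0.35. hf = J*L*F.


hf = J * L * F = 0.08 * 172 * 0.35 = 4.8160 m

4.8160 m


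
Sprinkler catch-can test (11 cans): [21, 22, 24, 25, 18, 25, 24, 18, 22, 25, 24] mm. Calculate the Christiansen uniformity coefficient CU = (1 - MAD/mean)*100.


mean = 22.545455 mm
MAD = 2.132231 mm
CU = (1 - 2.132231/22.545455)*100

90.5425 %


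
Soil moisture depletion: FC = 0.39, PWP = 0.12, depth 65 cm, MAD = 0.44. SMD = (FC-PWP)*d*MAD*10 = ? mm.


SMD = (FC - PWP) * d * MAD * 10
SMD = (0.39 - 0.12) * 65 * 0.44 * 10
SMD = 0.2700 * 65 * 0.44 * 10

77.2200 mm


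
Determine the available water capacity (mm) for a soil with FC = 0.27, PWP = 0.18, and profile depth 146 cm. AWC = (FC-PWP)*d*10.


AWC = (FC - PWP) * d * 10
AWC = (0.27 - 0.18) * 146 * 10
AWC = 0.0900 * 146 * 10

131.4000 mm


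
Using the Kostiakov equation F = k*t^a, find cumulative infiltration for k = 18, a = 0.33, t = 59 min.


F = k * t^a = 18 * 59^0.33
F = 18 * 3.840442

69.1280 mm


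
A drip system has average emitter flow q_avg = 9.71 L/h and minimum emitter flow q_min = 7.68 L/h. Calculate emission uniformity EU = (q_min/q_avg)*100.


EU = (q_min/q_avg)*100 = (7.68/9.71)*100 = 79.0937%

79.0937 %


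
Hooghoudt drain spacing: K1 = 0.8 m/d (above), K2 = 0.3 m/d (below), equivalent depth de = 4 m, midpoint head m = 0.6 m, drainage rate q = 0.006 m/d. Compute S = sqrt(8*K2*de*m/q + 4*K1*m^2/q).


S^2 = 8*K2*de*m/q + 4*K1*m^2/q
S^2 = 8*0.3*4*0.6/0.006 + 4*0.8*0.6^2/0.006
S = sqrt(1152.0000)

33.9411 m


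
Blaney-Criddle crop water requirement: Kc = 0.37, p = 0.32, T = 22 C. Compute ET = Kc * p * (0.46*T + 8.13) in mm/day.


ET = Kc * p * (0.46*T + 8.13)
ET = 0.37 * 0.32 * (0.46*22 + 8.13)
ET = 0.37 * 0.32 * 18.2500

2.1608 mm/day


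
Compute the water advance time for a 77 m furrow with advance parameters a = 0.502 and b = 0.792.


t = (L/a)^(1/b)
t = (77/0.502)^(1/0.792)
t = 153.386454^(1/0.792)

575.2175 min


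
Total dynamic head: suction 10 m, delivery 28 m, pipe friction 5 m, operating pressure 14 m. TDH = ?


TDH = Hs + Hd + hf + Hp = 10 + 28 + 5 + 14 = 57

57 m


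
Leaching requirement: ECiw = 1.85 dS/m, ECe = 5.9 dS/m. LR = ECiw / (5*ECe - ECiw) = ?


LR = ECiw / (5*ECe - ECiw)
LR = 1.85 / (5*5.9 - 1.85)
LR = 1.85 / 27.6500

0.0669


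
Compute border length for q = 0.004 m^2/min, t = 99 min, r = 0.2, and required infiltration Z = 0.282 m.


L = q*t/((1+r)*Z)
L = 0.004*99/((1+0.2)*0.282)
L = 0.396/0.3384

1.1702 m


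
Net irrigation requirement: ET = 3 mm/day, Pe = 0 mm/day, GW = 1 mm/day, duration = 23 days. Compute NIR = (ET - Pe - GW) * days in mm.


Daily deficit = ET - Pe - GW = 3 - 0 - 1 = 2 mm/day
NIR = 2 * 23 = 46 mm

46.0000 mm


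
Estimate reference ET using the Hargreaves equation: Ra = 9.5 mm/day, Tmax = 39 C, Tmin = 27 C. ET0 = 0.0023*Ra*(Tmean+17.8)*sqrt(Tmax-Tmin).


Tmean = (Tmax + Tmin)/2 = (39 + 27)/2 = 33.0
ET0 = 0.0023 * 9.5 * (33.0 + 17.8) * sqrt(39 - 27)
ET0 = 0.0023 * 9.5 * 50.8 * 3.464102

3.8451 mm/day


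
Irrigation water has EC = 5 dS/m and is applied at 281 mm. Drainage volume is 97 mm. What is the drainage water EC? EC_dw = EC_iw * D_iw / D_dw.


EC_dw = EC_iw * D_iw / D_dw
EC_dw = 5 * 281 / 97
EC_dw = 1405 / 97

14.4845 dS/m


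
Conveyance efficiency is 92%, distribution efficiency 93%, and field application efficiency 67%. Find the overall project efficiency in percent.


Ec = 0.92, Eb = 0.93, Ea = 0.67
E = 0.92 * 0.93 * 0.67 * 100 = 57.3252%

57.3252 %


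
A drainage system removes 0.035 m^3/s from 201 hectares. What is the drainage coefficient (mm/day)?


DC = Q * 86400 / (A * 10000) * 1000
DC = 0.035 * 86400 / (201 * 10000) * 1000
DC = 3024000.0000 / 2010000

1.5045 mm/day


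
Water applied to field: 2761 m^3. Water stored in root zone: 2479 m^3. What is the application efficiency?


Ea = V_root / V_field * 100 = 2479 / 2761 * 100 = 89.7863%

89.7863 %


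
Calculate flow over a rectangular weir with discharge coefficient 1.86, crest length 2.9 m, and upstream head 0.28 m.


Q = C * L * H^(3/2) = 1.86 * 2.9 * 0.28^1.5 = 1.86 * 2.9 * 0.148162

0.7992 m^3/s


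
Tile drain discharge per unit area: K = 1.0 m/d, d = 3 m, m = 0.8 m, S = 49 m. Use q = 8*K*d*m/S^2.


q = 8*K*d*m/S^2
q = 8*1.0*3*0.8/49^2
q = 19.2000 / 2401

0.0080 m/d


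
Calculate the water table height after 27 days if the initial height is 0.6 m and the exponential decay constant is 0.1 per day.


m = m0 * exp(-k*t)
m = 0.6 * exp(-0.1 * 27)
m = 0.6 * exp(-2.7000)

0.0403 m


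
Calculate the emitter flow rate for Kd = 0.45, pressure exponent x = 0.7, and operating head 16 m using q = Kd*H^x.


q = Kd * H^x = 0.45 * 16^0.7 = 0.45 * 6.964405

3.1340 L/h


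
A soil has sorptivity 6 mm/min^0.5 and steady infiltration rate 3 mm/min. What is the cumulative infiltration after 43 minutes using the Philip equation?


F = S*sqrt(t) + A*t
F = 6*sqrt(43) + 3*43
F = 6*6.557439 + 129

168.3446 mm


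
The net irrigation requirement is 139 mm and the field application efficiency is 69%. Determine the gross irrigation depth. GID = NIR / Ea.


Ea = 69% = 0.69
GID = NIR / Ea = 139 / 0.69 = 201.4493 mm

201.4493 mm


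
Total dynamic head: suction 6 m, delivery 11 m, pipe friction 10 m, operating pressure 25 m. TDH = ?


TDH = Hs + Hd + hf + Hp = 6 + 11 + 10 + 25 = 52

52 m


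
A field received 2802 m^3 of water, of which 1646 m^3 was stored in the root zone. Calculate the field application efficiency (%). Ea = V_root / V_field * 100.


Ea = V_root / V_field * 100 = 1646 / 2802 * 100 = 58.7438%

58.7438 %


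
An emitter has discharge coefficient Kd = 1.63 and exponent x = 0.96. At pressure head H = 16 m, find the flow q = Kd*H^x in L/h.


q = Kd * H^x = 1.63 * 16^0.96 = 1.63 * 14.320401

23.3423 L/h


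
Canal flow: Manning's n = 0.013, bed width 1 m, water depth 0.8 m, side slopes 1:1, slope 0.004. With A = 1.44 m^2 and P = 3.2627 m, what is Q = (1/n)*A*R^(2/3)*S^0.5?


R = A/P = 1.44/3.2627 = 0.441352
Q = (1/0.013) * 1.44 * 0.441352^(2/3) * 0.004^0.5

4.0611 m^3/s


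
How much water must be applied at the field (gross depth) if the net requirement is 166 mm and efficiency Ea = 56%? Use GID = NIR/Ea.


Ea = 56% = 0.56
GID = NIR / Ea = 166 / 0.56 = 296.4286 mm

296.4286 mm


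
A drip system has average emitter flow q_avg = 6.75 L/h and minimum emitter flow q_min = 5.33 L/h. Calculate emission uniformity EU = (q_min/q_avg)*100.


EU = (q_min/q_avg)*100 = (5.33/6.75)*100 = 78.9630%

78.9630 %


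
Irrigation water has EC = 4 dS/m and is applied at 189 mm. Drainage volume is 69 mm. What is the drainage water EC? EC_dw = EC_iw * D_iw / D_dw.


EC_dw = EC_iw * D_iw / D_dw
EC_dw = 4 * 189 / 69
EC_dw = 756 / 69

10.9565 dS/m


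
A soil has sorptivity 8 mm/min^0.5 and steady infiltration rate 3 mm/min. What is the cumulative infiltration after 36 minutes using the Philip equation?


F = S*sqrt(t) + A*t
F = 8*sqrt(36) + 3*36
F = 8*6.000000 + 108

156.0000 mm


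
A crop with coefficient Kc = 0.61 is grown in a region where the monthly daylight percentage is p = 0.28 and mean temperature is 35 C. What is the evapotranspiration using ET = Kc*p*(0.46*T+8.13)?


ET = Kc * p * (0.46*T + 8.13)
ET = 0.61 * 0.28 * (0.46*35 + 8.13)
ET = 0.61 * 0.28 * 24.2300

4.1385 mm/day


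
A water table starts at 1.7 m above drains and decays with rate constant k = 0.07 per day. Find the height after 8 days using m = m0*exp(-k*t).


m = m0 * exp(-k*t)
m = 1.7 * exp(-0.07 * 8)
m = 1.7 * exp(-0.5600)

0.9711 m


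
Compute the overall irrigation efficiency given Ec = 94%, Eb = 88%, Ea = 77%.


Ec = 0.94, Eb = 0.88, Ea = 0.77
E = 0.94 * 0.88 * 0.77 * 100 = 63.6944%

63.6944 %


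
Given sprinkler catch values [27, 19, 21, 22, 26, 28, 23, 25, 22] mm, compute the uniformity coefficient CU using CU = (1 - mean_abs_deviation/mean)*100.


mean = 23.666667 mm
MAD = 2.518519 mm
CU = (1 - 2.518519/23.666667)*100

89.3584 %


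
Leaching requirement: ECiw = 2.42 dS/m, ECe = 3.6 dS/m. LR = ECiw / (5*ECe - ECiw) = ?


LR = ECiw / (5*ECe - ECiw)
LR = 2.42 / (5*3.6 - 2.42)
LR = 2.42 / 15.5800

0.1553


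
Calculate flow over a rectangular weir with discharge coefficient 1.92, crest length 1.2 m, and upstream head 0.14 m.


Q = C * L * H^(3/2) = 1.92 * 1.2 * 0.14^1.5 = 1.92 * 1.2 * 0.052383

0.1207 m^3/s


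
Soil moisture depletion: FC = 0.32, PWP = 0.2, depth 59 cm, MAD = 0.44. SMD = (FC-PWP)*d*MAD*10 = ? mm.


SMD = (FC - PWP) * d * MAD * 10
SMD = (0.32 - 0.2) * 59 * 0.44 * 10
SMD = 0.1200 * 59 * 0.44 * 10

31.1520 mm


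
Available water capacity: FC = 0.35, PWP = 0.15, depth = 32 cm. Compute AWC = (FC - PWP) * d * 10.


AWC = (FC - PWP) * d * 10
AWC = (0.35 - 0.15) * 32 * 10
AWC = 0.2000 * 32 * 10

64.0000 mm


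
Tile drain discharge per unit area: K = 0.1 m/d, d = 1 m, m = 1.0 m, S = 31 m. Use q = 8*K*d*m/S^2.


q = 8*K*d*m/S^2
q = 8*0.1*1*1.0/31^2
q = 0.8000 / 961

8.3247e-04 m/d


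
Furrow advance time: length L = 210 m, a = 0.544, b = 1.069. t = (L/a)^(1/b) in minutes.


t = (L/a)^(1/b)
t = (210/0.544)^(1/1.069)
t = 386.029412^(1/1.069)

262.8231 min


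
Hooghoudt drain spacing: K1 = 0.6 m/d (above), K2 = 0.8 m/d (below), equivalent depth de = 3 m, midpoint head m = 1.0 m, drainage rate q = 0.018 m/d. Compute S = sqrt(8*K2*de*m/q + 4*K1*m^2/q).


S^2 = 8*K2*de*m/q + 4*K1*m^2/q
S^2 = 8*0.8*3*1.0/0.018 + 4*0.6*1.0^2/0.018
S = sqrt(1200.0000)

34.6410 m


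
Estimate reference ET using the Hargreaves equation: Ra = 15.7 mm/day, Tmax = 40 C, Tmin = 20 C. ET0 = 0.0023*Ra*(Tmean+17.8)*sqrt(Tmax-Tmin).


Tmean = (Tmax + Tmin)/2 = (40 + 20)/2 = 30.0
ET0 = 0.0023 * 15.7 * (30.0 + 17.8) * sqrt(40 - 20)
ET0 = 0.0023 * 15.7 * 47.8 * 4.472136

7.7192 mm/day


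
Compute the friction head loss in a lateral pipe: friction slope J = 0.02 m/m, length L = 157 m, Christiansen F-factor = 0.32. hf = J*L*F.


hf = J * L * F = 0.02 * 157 * 0.32 = 1.0048 m

1.0048 m


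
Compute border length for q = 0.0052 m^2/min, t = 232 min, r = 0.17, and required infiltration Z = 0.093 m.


L = q*t/((1+r)*Z)
L = 0.0052*232/((1+0.17)*0.093)
L = 1.2064/0.10881

11.0872 m


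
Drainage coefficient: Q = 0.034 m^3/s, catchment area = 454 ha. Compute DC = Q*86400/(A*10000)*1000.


DC = Q * 86400 / (A * 10000) * 1000
DC = 0.034 * 86400 / (454 * 10000) * 1000
DC = 2937600.0000 / 4540000

0.6470 mm/day


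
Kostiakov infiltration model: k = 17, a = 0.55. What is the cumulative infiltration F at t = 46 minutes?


F = k * t^a = 17 * 46^0.55
F = 17 * 8.213283

139.6258 mm


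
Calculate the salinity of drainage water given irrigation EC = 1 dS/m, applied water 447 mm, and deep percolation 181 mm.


EC_dw = EC_iw * D_iw / D_dw
EC_dw = 1 * 447 / 181
EC_dw = 447 / 181

2.4696 dS/m


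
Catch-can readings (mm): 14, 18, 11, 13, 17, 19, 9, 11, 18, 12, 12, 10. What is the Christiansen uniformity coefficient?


mean = 13.666667 mm
MAD = 2.944444 mm
CU = (1 - 2.944444/13.666667)*100

78.4553 %


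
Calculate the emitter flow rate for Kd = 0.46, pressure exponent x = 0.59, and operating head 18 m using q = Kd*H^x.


q = Kd * H^x = 0.46 * 18^0.59 = 0.46 * 5.503143

2.5314 L/h


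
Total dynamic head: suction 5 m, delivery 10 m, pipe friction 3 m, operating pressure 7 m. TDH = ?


TDH = Hs + Hd + hf + Hp = 5 + 10 + 3 + 7 = 25

25 m


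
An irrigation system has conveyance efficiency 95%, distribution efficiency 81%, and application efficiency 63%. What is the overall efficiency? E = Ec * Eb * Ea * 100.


Ec = 0.95, Eb = 0.81, Ea = 0.63
E = 0.95 * 0.81 * 0.63 * 100 = 48.4785%

48.4785 %


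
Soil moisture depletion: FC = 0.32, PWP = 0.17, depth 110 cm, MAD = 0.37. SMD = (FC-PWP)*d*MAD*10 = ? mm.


SMD = (FC - PWP) * d * MAD * 10
SMD = (0.32 - 0.17) * 110 * 0.37 * 10
SMD = 0.1500 * 110 * 0.37 * 10

61.0500 mm


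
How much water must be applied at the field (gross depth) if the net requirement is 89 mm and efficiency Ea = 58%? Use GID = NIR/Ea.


Ea = 58% = 0.58
GID = NIR / Ea = 89 / 0.58 = 153.4483 mm

153.4483 mm


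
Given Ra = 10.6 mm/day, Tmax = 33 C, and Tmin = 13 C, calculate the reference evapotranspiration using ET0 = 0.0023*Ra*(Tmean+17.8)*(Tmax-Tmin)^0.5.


Tmean = (Tmax + Tmin)/2 = (33 + 13)/2 = 23.0
ET0 = 0.0023 * 10.6 * (23.0 + 17.8) * sqrt(33 - 13)
ET0 = 0.0023 * 10.6 * 40.8 * 4.472136

4.4485 mm/day


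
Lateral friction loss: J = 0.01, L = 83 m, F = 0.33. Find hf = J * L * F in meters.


hf = J * L * F = 0.01 * 83 * 0.33 = 0.2739 m

0.2739 m


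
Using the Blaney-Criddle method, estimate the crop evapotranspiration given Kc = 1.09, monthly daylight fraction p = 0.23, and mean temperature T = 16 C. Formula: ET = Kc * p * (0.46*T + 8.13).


ET = Kc * p * (0.46*T + 8.13)
ET = 1.09 * 0.23 * (0.46*16 + 8.13)
ET = 1.09 * 0.23 * 15.4900

3.8833 mm/day


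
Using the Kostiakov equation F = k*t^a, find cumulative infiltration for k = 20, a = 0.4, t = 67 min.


F = k * t^a = 20 * 67^0.4
F = 20 * 5.375637

107.5127 mm


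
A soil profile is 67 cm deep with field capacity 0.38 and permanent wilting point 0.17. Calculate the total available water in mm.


AWC = (FC - PWP) * d * 10
AWC = (0.38 - 0.17) * 67 * 10
AWC = 0.2100 * 67 * 10

140.7000 mm


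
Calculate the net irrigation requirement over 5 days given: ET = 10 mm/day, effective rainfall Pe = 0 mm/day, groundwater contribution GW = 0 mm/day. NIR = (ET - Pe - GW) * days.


Daily deficit = ET - Pe - GW = 10 - 0 - 0 = 10 mm/day
NIR = 10 * 5 = 50 mm

50.0000 mm


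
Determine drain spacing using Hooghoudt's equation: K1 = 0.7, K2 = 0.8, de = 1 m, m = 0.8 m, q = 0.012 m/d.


S^2 = 8*K2*de*m/q + 4*K1*m^2/q
S^2 = 8*0.8*1*0.8/0.012 + 4*0.7*0.8^2/0.012
S = sqrt(576.0000)

24.0000 m


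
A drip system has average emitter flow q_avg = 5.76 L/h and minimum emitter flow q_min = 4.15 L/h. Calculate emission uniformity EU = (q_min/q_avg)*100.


EU = (q_min/q_avg)*100 = (4.15/5.76)*100 = 72.0486%

72.0486 %


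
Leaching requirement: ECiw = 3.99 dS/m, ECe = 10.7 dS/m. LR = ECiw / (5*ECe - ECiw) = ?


LR = ECiw / (5*ECe - ECiw)
LR = 3.99 / (5*10.7 - 3.99)
LR = 3.99 / 49.5100

0.0806


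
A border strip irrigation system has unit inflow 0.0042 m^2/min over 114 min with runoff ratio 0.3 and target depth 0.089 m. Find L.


L = q*t/((1+r)*Z)
L = 0.0042*114/((1+0.3)*0.089)
L = 0.4788/0.1157

4.1383 m


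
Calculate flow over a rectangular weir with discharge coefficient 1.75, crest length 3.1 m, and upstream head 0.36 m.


Q = C * L * H^(3/2) = 1.75 * 3.1 * 0.36^1.5 = 1.75 * 3.1 * 0.216000

1.1718 m^3/s


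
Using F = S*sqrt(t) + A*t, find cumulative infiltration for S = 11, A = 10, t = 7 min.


F = S*sqrt(t) + A*t
F = 11*sqrt(7) + 10*7
F = 11*2.645751 + 70

99.1033 mm


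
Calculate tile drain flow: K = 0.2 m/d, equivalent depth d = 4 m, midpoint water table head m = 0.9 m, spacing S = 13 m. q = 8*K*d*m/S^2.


q = 8*K*d*m/S^2
q = 8*0.2*4*0.9/13^2
q = 5.7600 / 169

0.0341 m/d


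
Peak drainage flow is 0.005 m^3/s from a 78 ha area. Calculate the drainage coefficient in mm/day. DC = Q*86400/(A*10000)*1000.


DC = Q * 86400 / (A * 10000) * 1000
DC = 0.005 * 86400 / (78 * 10000) * 1000
DC = 432000.0000 / 780000

0.5538 mm/day


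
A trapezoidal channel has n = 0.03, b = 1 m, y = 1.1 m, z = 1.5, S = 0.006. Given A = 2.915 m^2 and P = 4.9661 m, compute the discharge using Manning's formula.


R = A/P = 2.915/4.9661 = 0.586980
Q = (1/0.03) * 2.915 * 0.586980^(2/3) * 0.006^0.5

5.2764 m^3/s


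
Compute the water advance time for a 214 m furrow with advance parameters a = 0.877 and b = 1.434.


t = (L/a)^(1/b)
t = (214/0.877)^(1/1.434)
t = 244.013683^(1/1.434)

46.2236 min


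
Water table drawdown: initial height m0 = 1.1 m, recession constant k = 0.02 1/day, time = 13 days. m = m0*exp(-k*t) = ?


m = m0 * exp(-k*t)
m = 1.1 * exp(-0.02 * 13)
m = 1.1 * exp(-0.2600)

0.8482 m


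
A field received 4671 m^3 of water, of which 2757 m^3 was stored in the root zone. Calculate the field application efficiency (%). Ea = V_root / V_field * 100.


Ea = V_root / V_field * 100 = 2757 / 4671 * 100 = 59.0238%

59.0238 %


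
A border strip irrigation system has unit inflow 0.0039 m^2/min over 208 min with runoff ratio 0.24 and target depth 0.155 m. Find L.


L = q*t/((1+r)*Z)
L = 0.0039*208/((1+0.24)*0.155)
L = 0.8112/0.1922

4.2206 m


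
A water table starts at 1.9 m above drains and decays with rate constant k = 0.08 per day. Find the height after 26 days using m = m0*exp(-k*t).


m = m0 * exp(-k*t)
m = 1.9 * exp(-0.08 * 26)
m = 1.9 * exp(-2.0800)

0.2374 m


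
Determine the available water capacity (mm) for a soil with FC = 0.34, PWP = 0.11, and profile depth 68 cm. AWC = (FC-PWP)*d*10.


AWC = (FC - PWP) * d * 10
AWC = (0.34 - 0.11) * 68 * 10
AWC = 0.2300 * 68 * 10

156.4000 mm


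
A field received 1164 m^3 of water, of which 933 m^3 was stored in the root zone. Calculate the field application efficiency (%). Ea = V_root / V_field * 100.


Ea = V_root / V_field * 100 = 933 / 1164 * 100 = 80.1546%

80.1546 %


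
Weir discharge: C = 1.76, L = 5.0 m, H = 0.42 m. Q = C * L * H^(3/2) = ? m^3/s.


Q = C * L * H^(3/2) = 1.76 * 5.0 * 0.42^1.5 = 1.76 * 5.0 * 0.272191

2.3953 m^3/s


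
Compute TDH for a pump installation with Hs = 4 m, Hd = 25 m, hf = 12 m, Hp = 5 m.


TDH = Hs + Hd + hf + Hp = 4 + 25 + 12 + 5 = 46

46 m


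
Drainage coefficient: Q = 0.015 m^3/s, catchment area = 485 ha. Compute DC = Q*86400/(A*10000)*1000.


DC = Q * 86400 / (A * 10000) * 1000
DC = 0.015 * 86400 / (485 * 10000) * 1000
DC = 1296000.0000 / 4850000

0.2672 mm/day


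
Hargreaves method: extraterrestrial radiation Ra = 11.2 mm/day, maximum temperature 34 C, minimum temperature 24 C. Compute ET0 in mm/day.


Tmean = (Tmax + Tmin)/2 = (34 + 24)/2 = 29.0
ET0 = 0.0023 * 11.2 * (29.0 + 17.8) * sqrt(34 - 24)
ET0 = 0.0023 * 11.2 * 46.8 * 3.162278

3.8123 mm/day


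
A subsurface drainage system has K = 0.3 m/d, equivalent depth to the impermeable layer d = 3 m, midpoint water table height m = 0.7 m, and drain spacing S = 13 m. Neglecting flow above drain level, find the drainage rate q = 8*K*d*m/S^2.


q = 8*K*d*m/S^2
q = 8*0.3*3*0.7/13^2
q = 5.0400 / 169

0.0298 m/d


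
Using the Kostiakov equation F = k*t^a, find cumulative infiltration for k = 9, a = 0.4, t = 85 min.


F = k * t^a = 9 * 85^0.4
F = 9 * 5.912451

53.2121 mm


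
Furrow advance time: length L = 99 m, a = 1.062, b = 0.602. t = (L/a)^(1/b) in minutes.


t = (L/a)^(1/b)
t = (99/1.062)^(1/0.602)
t = 93.220339^(1/0.602)

1869.0134 min


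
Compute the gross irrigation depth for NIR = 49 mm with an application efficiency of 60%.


Ea = 60% = 0.6
GID = NIR / Ea = 49 / 0.6 = 81.6667 mm

81.6667 mm


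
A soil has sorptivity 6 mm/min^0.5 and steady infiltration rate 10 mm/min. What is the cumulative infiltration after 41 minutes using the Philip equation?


F = S*sqrt(t) + A*t
F = 6*sqrt(41) + 10*41
F = 6*6.403124 + 410

448.4187 mm


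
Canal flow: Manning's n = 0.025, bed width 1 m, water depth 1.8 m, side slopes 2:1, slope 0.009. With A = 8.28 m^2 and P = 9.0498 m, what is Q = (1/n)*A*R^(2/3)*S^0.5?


R = A/P = 8.28/9.0498 = 0.914937
Q = (1/0.025) * 8.28 * 0.914937^(2/3) * 0.009^0.5

29.6123 m^3/s


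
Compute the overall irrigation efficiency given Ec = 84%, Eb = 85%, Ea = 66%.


Ec = 0.84, Eb = 0.85, Ea = 0.66
E = 0.84 * 0.85 * 0.66 * 100 = 47.1240%

47.1240 %


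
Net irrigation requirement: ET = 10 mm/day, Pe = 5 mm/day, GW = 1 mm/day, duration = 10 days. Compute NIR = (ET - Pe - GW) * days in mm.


Daily deficit = ET - Pe - GW = 10 - 5 - 1 = 4 mm/day
NIR = 4 * 10 = 40 mm

40.0000 mm


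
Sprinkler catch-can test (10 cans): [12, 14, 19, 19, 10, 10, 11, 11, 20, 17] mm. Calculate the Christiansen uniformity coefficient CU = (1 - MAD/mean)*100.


mean = 14.300000 mm
MAD = 3.560000 mm
CU = (1 - 3.560000/14.300000)*100

75.1049 %


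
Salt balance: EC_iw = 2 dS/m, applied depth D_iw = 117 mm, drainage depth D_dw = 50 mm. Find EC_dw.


EC_dw = EC_iw * D_iw / D_dw
EC_dw = 2 * 117 / 50
EC_dw = 234 / 50

4.6800 dS/m


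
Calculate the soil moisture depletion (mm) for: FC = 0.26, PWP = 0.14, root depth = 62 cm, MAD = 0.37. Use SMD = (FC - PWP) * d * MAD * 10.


SMD = (FC - PWP) * d * MAD * 10
SMD = (0.26 - 0.14) * 62 * 0.37 * 10
SMD = 0.1200 * 62 * 0.37 * 10

27.5280 mm


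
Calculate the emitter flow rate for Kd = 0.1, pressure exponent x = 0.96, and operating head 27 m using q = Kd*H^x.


q = Kd * H^x = 0.1 * 27^0.96 = 0.1 * 23.665147

2.3665 L/h


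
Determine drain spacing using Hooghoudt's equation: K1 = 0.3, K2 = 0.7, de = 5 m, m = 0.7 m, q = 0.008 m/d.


S^2 = 8*K2*de*m/q + 4*K1*m^2/q
S^2 = 8*0.7*5*0.7/0.008 + 4*0.3*0.7^2/0.008
S = sqrt(2523.5000)

50.2345 m


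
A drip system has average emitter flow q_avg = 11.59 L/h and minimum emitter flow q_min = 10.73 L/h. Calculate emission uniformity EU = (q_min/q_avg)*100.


EU = (q_min/q_avg)*100 = (10.73/11.59)*100 = 92.5798%

92.5798 %


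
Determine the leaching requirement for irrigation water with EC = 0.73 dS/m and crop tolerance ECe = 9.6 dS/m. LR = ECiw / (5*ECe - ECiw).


LR = ECiw / (5*ECe - ECiw)
LR = 0.73 / (5*9.6 - 0.73)
LR = 0.73 / 47.2700

0.0154


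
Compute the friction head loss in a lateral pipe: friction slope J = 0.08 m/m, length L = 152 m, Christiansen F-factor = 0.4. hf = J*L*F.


hf = J * L * F = 0.08 * 152 * 0.4 = 4.8640 m

4.8640 m


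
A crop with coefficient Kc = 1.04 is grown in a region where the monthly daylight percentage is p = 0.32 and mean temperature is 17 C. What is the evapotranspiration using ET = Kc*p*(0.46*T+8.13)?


ET = Kc * p * (0.46*T + 8.13)
ET = 1.04 * 0.32 * (0.46*17 + 8.13)
ET = 1.04 * 0.32 * 15.9500

5.3082 mm/day


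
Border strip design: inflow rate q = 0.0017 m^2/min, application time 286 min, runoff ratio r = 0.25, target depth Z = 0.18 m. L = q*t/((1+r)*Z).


L = q*t/((1+r)*Z)
L = 0.0017*286/((1+0.25)*0.18)
L = 0.4862/0.225

2.1609 m


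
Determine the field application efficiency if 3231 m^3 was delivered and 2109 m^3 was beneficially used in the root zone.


Ea = V_root / V_field * 100 = 2109 / 3231 * 100 = 65.2739%

65.2739 %
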